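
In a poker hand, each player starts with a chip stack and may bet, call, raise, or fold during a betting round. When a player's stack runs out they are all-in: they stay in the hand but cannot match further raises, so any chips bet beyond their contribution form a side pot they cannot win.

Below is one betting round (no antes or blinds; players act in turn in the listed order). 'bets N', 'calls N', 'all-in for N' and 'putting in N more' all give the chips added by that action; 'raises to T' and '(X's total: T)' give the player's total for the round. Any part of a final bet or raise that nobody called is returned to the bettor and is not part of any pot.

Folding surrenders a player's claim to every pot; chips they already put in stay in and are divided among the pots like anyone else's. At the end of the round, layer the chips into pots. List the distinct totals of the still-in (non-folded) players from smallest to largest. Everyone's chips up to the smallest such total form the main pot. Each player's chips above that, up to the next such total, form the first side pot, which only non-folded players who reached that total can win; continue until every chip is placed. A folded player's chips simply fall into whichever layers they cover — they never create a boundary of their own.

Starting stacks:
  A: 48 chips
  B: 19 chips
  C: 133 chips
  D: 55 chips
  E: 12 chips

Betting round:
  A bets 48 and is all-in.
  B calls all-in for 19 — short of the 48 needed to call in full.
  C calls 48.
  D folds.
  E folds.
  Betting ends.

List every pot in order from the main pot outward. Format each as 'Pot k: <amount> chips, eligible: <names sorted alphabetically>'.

Contributions: A=48, B=19, C=48
Folded: D, E
Pot levels (distinct totals of non-folded players): 19, 48
Layer 1-19: 19 each from A, B, C = 19*3 = 57 chips; eligible A, B, C
Layer 20-48: 29 each from A, C = 29*2 = 58 chips; eligible A, C

Pot 1: 57 chips, eligible: A, B, C
Pot 2: 58 chips, eligible: A, C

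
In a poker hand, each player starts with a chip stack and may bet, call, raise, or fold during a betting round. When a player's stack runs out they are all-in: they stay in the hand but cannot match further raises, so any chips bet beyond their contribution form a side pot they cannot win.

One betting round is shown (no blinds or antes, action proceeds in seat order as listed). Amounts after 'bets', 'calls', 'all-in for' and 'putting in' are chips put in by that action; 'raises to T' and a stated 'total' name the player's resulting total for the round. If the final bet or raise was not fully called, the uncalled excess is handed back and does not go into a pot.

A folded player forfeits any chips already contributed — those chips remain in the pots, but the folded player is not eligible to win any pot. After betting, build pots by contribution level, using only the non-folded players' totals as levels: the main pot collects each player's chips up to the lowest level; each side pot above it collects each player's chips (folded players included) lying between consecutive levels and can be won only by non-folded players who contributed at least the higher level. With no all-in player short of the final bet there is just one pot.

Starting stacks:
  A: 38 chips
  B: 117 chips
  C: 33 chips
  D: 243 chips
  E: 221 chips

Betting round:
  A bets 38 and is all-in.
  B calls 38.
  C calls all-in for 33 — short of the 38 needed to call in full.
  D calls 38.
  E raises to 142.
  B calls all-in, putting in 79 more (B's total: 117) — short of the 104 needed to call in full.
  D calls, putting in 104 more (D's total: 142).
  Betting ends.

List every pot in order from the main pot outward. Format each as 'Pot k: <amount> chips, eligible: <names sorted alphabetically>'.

Pot 1: 165 chips, eligible: A, B, C, D, E
Pot 2: 20 chips, eligible: A, B, D, E
Pot 3: 237 chips, eligible: B, D, E
Pot 4: 50 chips, eligible: D, E

Derivation:
Contributions: A=38, B=117, C=33, D=142, E=142
Pot levels (distinct totals of non-folded players): 33, 38, 117, 142
Layer 1-33: 33 each from A, B, C, D, E = 33*5 = 165 chips; eligible A, B, C, D, E
Layer 34-38: 5 each from A, B, D, E = 5*4 = 20 chips; eligible A, B, D, E
Layer 39-117: 79 each from B, D, E = 79*3 = 237 chips; eligible B, D, E
Layer 118-142: 25 each from D, E = 25*2 = 50 chips; eligible D, E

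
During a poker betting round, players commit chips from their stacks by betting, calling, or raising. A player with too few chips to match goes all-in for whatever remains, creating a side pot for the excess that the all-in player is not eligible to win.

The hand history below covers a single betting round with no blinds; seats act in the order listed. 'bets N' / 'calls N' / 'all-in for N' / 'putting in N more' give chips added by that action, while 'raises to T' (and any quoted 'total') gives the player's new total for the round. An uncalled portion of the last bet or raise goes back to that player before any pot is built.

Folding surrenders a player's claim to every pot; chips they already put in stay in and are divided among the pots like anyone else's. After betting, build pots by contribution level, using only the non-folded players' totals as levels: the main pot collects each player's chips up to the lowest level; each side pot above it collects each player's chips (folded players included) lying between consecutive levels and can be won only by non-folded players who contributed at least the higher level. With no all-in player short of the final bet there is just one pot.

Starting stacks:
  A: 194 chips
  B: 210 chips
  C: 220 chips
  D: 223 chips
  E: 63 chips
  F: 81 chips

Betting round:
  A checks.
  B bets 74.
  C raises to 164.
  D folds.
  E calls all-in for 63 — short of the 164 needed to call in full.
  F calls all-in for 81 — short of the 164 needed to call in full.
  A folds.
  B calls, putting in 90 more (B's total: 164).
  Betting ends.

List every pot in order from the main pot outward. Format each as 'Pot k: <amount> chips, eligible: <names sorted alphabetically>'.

Pot 1: 252 chips, eligible: B, C, E, F
Pot 2: 54 chips, eligible: B, C, F
Pot 3: 166 chips, eligible: B, C

Derivation:
Contributions: B=164, C=164, E=63, F=81
Folded: A, D
Pot levels (distinct totals of non-folded players): 63, 81, 164
Layer 1-63: 63 each from B, C, E, F = 63*4 = 252 chips; eligible B, C, E, F
Layer 64-81: 18 each from B, C, F = 18*3 = 54 chips; eligible B, C, F
Layer 82-164: 83 each from B, C = 83*2 = 166 chips; eligible B, C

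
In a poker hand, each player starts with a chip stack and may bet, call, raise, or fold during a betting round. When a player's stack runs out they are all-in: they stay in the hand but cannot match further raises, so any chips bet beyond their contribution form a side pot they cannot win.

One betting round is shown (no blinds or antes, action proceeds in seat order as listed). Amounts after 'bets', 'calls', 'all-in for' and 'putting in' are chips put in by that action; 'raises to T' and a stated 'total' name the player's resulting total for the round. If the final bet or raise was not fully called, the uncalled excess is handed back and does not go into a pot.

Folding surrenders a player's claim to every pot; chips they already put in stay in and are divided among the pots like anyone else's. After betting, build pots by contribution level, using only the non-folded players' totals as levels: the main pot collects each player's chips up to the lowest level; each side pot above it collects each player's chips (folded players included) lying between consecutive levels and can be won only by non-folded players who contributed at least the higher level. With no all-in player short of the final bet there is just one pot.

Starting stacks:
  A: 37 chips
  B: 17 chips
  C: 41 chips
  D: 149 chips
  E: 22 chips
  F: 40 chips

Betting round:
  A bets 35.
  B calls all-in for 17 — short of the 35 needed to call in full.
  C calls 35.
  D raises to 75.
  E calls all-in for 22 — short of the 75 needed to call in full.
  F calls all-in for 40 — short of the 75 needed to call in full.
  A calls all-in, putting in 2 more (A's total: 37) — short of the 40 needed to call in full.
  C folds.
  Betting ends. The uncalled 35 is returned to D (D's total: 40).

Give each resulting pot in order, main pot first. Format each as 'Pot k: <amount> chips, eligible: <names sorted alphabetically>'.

Pot 1: 102 chips, eligible: A, B, D, E, F
Pot 2: 25 chips, eligible: A, D, E, F
Pot 3: 58 chips, eligible: A, D, F
Pot 4: 6 chips, eligible: D, F

Derivation:
Contributions (after 35 returned to D): A=37, B=17, C=35, D=40, E=22, F=40
Folded: C
Pot levels (distinct totals of non-folded players): 17, 22, 37, 40
Layer 1-17: 17 each from A, B, C, D, E, F = 17*6 = 102 chips; eligible A, B, D, E, F
Layer 18-22: 5 each from A, C, D, E, F = 5*5 = 25 chips; eligible A, D, E, F
Layer 23-37: A 15 + C 13 + D 15 + F 15 = 58 chips; eligible A, D, F
Layer 38-40: 3 each from D, F = 3*2 = 6 chips; eligible D, F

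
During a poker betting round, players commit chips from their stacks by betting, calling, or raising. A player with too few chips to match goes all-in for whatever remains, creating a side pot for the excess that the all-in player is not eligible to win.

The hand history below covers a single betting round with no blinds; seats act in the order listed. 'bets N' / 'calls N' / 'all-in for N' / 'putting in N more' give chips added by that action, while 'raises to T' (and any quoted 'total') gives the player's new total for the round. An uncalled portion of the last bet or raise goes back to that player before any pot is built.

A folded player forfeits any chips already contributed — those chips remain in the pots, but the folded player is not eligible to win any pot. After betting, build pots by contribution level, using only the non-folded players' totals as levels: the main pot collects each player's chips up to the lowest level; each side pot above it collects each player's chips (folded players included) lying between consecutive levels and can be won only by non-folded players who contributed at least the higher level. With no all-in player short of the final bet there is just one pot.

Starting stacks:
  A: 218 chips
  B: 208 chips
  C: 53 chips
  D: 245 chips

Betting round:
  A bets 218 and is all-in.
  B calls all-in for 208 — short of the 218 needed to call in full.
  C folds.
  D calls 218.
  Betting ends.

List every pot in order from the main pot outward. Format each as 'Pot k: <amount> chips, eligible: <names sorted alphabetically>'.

Pot 1: 624 chips, eligible: A, B, D
Pot 2: 20 chips, eligible: A, D

Derivation:
Contributions: A=218, B=208, D=218
Folded: C
Pot levels (distinct totals of non-folded players): 208, 218
Layer 1-208: 208 each from A, B, D = 208*3 = 624 chips; eligible A, B, D
Layer 209-218: 10 each from A, D = 10*2 = 20 chips; eligible A, D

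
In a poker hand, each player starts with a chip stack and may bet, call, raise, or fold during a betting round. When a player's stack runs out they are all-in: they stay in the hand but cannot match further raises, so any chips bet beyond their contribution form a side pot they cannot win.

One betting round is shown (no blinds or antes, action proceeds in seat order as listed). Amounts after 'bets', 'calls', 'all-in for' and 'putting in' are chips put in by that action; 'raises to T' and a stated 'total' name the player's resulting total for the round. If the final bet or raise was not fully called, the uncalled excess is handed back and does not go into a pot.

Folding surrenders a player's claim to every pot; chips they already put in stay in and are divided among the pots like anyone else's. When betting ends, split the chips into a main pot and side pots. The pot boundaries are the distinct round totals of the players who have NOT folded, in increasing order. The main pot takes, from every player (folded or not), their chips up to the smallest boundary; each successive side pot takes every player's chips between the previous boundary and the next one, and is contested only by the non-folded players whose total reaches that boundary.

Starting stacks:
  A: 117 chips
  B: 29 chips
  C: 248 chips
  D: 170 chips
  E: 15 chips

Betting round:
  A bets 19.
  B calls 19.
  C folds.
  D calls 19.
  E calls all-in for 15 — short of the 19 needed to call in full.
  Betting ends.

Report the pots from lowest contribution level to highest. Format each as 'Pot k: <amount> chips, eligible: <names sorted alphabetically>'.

Contributions: A=19, B=19, D=19, E=15
Folded: C
Pot levels (distinct totals of non-folded players): 15, 19
Layer 1-15: 15 each from A, B, D, E = 15*4 = 60 chips; eligible A, B, D, E
Layer 16-19: 4 each from A, B, D = 4*3 = 12 chips; eligible A, B, D

Pot 1: 60 chips, eligible: A, B, D, E
Pot 2: 12 chips, eligible: A, B, D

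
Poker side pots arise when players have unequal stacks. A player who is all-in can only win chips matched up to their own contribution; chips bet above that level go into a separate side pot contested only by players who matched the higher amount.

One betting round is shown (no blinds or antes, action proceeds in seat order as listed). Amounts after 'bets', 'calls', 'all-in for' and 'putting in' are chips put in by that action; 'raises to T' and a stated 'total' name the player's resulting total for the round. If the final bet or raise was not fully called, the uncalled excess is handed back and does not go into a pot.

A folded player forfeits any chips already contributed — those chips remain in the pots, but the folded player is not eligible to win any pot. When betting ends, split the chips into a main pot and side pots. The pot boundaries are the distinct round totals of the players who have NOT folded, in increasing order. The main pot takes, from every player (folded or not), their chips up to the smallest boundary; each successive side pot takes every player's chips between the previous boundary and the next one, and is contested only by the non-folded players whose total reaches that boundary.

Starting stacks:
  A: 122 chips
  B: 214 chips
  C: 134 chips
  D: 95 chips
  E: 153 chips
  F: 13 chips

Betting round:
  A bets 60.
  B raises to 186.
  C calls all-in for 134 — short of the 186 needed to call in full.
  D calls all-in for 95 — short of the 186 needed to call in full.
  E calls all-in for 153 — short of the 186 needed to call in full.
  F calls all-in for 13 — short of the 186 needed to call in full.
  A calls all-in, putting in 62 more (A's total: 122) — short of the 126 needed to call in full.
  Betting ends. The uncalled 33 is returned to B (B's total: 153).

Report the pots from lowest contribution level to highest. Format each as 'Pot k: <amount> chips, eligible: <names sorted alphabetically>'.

Pot 1: 78 chips, eligible: A, B, C, D, E, F
Pot 2: 410 chips, eligible: A, B, C, D, E
Pot 3: 108 chips, eligible: A, B, C, E
Pot 4: 36 chips, eligible: B, C, E
Pot 5: 38 chips, eligible: B, E

Derivation:
Contributions (after 33 returned to B): A=122, B=153, C=134, D=95, E=153, F=13
Pot levels (distinct totals of non-folded players): 13, 95, 122, 134, 153
Layer 1-13: 13 each from A, B, C, D, E, F = 13*6 = 78 chips; eligible A, B, C, D, E, F
Layer 14-95: 82 each from A, B, C, D, E = 82*5 = 410 chips; eligible A, B, C, D, E
Layer 96-122: 27 each from A, B, C, E = 27*4 = 108 chips; eligible A, B, C, E
Layer 123-134: 12 each from B, C, E = 12*3 = 36 chips; eligible B, C, E
Layer 135-153: 19 each from B, E = 19*2 = 38 chips; eligible B, E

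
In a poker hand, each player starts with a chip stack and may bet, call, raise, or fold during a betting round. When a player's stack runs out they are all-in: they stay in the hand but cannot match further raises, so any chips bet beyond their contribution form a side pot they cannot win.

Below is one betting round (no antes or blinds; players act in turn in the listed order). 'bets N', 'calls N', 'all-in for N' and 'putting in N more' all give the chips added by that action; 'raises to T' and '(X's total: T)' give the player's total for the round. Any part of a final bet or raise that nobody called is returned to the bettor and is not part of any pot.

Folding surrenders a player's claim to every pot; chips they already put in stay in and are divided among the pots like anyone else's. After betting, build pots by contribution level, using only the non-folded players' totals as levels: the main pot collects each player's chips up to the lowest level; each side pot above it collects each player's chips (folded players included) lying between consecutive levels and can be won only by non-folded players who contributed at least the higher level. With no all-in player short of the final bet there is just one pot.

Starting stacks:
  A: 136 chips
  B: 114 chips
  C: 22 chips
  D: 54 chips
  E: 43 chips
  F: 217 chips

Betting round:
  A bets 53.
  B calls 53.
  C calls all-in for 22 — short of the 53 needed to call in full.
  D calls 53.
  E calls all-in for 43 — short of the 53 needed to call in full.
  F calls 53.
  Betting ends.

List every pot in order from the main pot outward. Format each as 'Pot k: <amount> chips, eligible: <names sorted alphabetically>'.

Contributions: A=53, B=53, C=22, D=53, E=43, F=53
Pot levels (distinct totals of non-folded players): 22, 43, 53
Layer 1-22: 22 each from A, B, C, D, E, F = 22*6 = 132 chips; eligible A, B, C, D, E, F
Layer 23-43: 21 each from A, B, D, E, F = 21*5 = 105 chips; eligible A, B, D, E, F
Layer 44-53: 10 each from A, B, D, F = 10*4 = 40 chips; eligible A, B, D, F

Pot 1: 132 chips, eligible: A, B, C, D, E, F
Pot 2: 105 chips, eligible: A, B, D, E, F
Pot 3: 40 chips, eligible: A, B, D, F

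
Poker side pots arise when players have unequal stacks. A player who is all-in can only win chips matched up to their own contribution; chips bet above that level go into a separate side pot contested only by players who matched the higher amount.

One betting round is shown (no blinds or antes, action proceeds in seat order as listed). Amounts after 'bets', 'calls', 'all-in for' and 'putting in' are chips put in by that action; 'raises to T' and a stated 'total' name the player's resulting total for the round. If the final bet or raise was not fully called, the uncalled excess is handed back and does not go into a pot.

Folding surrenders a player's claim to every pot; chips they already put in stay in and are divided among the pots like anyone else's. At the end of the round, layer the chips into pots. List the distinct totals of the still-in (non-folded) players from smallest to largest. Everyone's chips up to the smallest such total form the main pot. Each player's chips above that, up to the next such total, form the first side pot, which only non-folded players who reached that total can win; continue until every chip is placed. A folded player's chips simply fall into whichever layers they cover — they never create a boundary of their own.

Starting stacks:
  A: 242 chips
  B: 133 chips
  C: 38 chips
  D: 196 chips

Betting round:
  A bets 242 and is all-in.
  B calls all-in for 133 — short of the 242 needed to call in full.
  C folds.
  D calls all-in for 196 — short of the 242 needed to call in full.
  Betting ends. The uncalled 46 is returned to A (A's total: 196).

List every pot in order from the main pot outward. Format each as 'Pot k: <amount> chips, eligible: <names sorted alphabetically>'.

Pot 1: 399 chips, eligible: A, B, D
Pot 2: 126 chips, eligible: A, D

Derivation:
Contributions (after 46 returned to A): A=196, B=133, D=196
Folded: C
Pot levels (distinct totals of non-folded players): 133, 196
Layer 1-133: 133 each from A, B, D = 133*3 = 399 chips; eligible A, B, D
Layer 134-196: 63 each from A, D = 63*2 = 126 chips; eligible A, D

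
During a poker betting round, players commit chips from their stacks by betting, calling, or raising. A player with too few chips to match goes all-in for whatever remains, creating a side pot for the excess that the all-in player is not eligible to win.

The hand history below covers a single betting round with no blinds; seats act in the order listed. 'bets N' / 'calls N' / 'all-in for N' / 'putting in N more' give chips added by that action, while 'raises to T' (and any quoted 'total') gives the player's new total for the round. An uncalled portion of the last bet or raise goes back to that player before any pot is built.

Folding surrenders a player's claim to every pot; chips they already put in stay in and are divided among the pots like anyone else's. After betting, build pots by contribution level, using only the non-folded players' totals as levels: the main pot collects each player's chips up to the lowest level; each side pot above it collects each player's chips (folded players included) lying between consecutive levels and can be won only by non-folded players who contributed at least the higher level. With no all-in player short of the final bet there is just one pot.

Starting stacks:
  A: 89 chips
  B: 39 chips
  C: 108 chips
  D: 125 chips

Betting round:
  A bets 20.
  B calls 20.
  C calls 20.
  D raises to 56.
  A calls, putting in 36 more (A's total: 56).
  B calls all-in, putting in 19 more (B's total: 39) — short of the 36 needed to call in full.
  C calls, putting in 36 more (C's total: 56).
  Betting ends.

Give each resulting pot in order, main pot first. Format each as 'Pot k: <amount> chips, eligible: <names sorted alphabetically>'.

Contributions: A=56, B=39, C=56, D=56
Pot levels (distinct totals of non-folded players): 39, 56
Layer 1-39: 39 each from A, B, C, D = 39*4 = 156 chips; eligible A, B, C, D
Layer 40-56: 17 each from A, C, D = 17*3 = 51 chips; eligible A, C, D

Pot 1: 156 chips, eligible: A, B, C, D
Pot 2: 51 chips, eligible: A, C, D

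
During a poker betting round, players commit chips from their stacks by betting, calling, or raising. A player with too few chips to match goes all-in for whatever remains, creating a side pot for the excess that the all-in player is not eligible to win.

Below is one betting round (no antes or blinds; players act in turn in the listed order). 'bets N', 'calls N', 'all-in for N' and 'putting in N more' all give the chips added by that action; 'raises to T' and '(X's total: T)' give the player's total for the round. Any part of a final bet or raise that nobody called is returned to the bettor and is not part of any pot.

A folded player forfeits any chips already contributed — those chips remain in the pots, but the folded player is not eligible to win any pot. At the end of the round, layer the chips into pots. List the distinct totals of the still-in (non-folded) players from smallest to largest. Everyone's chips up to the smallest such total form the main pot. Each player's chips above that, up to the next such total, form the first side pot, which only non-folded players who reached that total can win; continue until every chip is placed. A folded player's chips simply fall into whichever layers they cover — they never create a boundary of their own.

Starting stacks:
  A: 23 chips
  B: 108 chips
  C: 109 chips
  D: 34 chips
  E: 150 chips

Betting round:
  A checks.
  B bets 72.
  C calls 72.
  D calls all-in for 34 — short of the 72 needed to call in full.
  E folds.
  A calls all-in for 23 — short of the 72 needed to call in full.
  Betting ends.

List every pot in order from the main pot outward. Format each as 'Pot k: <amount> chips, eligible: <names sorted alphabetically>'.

Contributions: A=23, B=72, C=72, D=34
Folded: E
Pot levels (distinct totals of non-folded players): 23, 34, 72
Layer 1-23: 23 each from A, B, C, D = 23*4 = 92 chips; eligible A, B, C, D
Layer 24-34: 11 each from B, C, D = 11*3 = 33 chips; eligible B, C, D
Layer 35-72: 38 each from B, C = 38*2 = 76 chips; eligible B, C

Pot 1: 92 chips, eligible: A, B, C, D
Pot 2: 33 chips, eligible: B, C, D
Pot 3: 76 chips, eligible: B, C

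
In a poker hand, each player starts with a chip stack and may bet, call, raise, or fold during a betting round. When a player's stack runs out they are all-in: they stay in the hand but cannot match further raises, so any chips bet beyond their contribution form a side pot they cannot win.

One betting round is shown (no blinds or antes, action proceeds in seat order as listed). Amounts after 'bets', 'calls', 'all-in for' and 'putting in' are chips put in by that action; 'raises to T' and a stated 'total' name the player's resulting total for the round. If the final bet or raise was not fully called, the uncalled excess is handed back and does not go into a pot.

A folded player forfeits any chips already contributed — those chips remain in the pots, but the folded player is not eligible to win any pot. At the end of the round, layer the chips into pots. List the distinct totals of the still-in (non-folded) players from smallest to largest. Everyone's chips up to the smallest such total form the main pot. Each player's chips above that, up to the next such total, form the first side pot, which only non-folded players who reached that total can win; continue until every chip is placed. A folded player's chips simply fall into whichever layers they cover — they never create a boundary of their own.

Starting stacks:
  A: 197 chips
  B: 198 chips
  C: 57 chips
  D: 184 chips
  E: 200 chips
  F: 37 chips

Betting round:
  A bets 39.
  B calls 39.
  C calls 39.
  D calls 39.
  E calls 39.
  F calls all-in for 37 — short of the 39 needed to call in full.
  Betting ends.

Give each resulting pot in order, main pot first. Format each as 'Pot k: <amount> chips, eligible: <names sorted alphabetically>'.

Pot 1: 222 chips, eligible: A, B, C, D, E, F
Pot 2: 10 chips, eligible: A, B, C, D, E

Derivation:
Contributions: A=39, B=39, C=39, D=39, E=39, F=37
Pot levels (distinct totals of non-folded players): 37, 39
Layer 1-37: 37 each from A, B, C, D, E, F = 37*6 = 222 chips; eligible A, B, C, D, E, F
Layer 38-39: 2 each from A, B, C, D, E = 2*5 = 10 chips; eligible A, B, C, D, E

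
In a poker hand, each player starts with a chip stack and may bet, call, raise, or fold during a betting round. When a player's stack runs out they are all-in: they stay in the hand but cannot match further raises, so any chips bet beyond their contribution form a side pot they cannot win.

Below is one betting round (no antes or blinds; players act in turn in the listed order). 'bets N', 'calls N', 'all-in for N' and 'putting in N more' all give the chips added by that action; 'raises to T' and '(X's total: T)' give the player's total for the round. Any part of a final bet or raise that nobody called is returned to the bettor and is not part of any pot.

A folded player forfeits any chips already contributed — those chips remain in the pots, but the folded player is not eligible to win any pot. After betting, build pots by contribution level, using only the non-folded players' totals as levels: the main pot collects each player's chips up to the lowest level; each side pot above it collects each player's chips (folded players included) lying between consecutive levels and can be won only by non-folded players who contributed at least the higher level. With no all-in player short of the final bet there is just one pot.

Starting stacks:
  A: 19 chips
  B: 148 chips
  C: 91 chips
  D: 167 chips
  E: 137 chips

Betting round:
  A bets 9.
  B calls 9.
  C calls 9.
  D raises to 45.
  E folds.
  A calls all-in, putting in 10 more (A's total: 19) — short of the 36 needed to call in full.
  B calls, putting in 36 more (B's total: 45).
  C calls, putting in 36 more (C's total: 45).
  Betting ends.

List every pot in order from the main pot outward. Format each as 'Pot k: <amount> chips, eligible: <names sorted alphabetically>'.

Contributions: A=19, B=45, C=45, D=45
Folded: E
Pot levels (distinct totals of non-folded players): 19, 45
Layer 1-19: 19 each from A, B, C, D = 19*4 = 76 chips; eligible A, B, C, D
Layer 20-45: 26 each from B, C, D = 26*3 = 78 chips; eligible B, C, D

Pot 1: 76 chips, eligible: A, B, C, D
Pot 2: 78 chips, eligible: B, C, D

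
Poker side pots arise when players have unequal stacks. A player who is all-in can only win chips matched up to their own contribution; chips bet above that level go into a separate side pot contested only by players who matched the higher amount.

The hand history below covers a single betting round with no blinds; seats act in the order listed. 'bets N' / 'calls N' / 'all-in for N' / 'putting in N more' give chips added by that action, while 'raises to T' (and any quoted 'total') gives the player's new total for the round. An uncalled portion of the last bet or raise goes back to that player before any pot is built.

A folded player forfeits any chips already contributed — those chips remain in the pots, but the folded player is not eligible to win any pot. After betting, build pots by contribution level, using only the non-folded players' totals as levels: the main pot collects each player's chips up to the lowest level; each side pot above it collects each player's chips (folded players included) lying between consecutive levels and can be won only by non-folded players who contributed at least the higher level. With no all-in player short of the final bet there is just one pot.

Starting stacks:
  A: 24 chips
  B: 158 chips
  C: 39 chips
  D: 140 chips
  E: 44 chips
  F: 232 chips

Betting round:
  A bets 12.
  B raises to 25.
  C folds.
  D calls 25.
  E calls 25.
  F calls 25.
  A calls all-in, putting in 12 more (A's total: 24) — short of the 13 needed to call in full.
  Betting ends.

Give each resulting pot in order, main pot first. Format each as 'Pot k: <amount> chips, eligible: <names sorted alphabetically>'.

Pot 1: 120 chips, eligible: A, B, D, E, F
Pot 2: 4 chips, eligible: B, D, E, F

Derivation:
Contributions: A=24, B=25, D=25, E=25, F=25
Folded: C
Pot levels (distinct totals of non-folded players): 24, 25
Layer 1-24: 24 each from A, B, D, E, F = 24*5 = 120 chips; eligible A, B, D, E, F
Layer 25-25: 1 each from B, D, E, F = 1*4 = 4 chips; eligible B, D, E, F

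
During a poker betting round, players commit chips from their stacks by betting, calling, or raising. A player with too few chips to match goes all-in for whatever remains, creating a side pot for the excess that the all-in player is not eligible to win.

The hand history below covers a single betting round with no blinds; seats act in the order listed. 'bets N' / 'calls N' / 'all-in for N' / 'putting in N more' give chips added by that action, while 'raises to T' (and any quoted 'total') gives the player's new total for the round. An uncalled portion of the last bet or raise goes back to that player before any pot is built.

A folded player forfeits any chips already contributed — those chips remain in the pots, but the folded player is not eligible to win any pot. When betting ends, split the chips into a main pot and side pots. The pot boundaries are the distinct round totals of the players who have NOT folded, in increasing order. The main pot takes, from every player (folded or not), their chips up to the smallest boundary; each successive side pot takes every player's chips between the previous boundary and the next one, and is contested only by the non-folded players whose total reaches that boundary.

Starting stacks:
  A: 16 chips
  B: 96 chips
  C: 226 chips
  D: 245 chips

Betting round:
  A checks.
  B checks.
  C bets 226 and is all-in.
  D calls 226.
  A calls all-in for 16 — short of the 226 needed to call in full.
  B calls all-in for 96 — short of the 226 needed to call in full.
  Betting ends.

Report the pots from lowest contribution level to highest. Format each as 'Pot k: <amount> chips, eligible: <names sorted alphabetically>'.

Pot 1: 64 chips, eligible: A, B, C, D
Pot 2: 240 chips, eligible: B, C, D
Pot 3: 260 chips, eligible: C, D

Derivation:
Contributions: A=16, B=96, C=226, D=226
Pot levels (distinct totals of non-folded players): 16, 96, 226
Layer 1-16: 16 each from A, B, C, D = 16*4 = 64 chips; eligible A, B, C, D
Layer 17-96: 80 each from B, C, D = 80*3 = 240 chips; eligible B, C, D
Layer 97-226: 130 each from C, D = 130*2 = 260 chips; eligible C, D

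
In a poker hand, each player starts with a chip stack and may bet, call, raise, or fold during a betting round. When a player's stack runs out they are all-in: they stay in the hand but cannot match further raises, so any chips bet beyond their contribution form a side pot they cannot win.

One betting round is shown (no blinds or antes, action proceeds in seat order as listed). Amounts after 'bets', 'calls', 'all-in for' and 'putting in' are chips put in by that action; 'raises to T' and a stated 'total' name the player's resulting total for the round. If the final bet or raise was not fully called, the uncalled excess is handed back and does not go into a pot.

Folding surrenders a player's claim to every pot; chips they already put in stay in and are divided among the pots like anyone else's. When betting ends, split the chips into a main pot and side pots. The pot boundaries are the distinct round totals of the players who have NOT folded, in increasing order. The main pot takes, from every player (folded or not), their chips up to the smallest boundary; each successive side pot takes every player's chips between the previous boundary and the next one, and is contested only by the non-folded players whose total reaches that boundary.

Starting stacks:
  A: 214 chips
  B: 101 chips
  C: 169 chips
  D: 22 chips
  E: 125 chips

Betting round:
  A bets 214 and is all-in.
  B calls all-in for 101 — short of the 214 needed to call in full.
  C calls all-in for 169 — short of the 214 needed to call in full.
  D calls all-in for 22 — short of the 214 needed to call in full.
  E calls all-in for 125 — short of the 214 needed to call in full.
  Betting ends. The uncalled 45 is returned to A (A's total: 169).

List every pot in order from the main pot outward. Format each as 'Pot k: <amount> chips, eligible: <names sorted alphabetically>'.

Contributions (after 45 returned to A): A=169, B=101, C=169, D=22, E=125
Pot levels (distinct totals of non-folded players): 22, 101, 125, 169
Layer 1-22: 22 each from A, B, C, D, E = 22*5 = 110 chips; eligible A, B, C, D, E
Layer 23-101: 79 each from A, B, C, E = 79*4 = 316 chips; eligible A, B, C, E
Layer 102-125: 24 each from A, C, E = 24*3 = 72 chips; eligible A, C, E
Layer 126-169: 44 each from A, C = 44*2 = 88 chips; eligible A, C

Pot 1: 110 chips, eligible: A, B, C, D, E
Pot 2: 316 chips, eligible: A, B, C, E
Pot 3: 72 chips, eligible: A, C, E
Pot 4: 88 chips, eligible: A, C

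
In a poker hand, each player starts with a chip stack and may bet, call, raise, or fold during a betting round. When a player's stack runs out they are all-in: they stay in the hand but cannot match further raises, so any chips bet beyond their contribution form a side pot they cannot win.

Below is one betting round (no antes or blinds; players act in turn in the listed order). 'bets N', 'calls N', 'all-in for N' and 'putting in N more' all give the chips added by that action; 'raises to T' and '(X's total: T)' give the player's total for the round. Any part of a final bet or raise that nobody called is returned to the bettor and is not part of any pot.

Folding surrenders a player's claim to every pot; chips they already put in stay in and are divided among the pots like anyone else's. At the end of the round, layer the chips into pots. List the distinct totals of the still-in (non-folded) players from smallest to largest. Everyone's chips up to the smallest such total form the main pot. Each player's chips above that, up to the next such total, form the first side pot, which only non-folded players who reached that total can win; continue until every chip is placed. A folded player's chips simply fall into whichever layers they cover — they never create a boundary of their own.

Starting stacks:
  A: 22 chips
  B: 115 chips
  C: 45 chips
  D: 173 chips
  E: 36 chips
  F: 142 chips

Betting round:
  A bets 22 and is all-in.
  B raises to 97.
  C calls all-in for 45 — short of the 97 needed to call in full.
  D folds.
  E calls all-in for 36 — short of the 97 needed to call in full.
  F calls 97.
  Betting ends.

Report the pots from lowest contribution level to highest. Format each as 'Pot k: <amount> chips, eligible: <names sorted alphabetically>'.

Pot 1: 110 chips, eligible: A, B, C, E, F
Pot 2: 56 chips, eligible: B, C, E, F
Pot 3: 27 chips, eligible: B, C, F
Pot 4: 104 chips, eligible: B, F

Derivation:
Contributions: A=22, B=97, C=45, E=36, F=97
Folded: D
Pot levels (distinct totals of non-folded players): 22, 36, 45, 97
Layer 1-22: 22 each from A, B, C, E, F = 22*5 = 110 chips; eligible A, B, C, E, F
Layer 23-36: 14 each from B, C, E, F = 14*4 = 56 chips; eligible B, C, E, F
Layer 37-45: 9 each from B, C, F = 9*3 = 27 chips; eligible B, C, F
Layer 46-97: 52 each from B, F = 52*2 = 104 chips; eligible B, F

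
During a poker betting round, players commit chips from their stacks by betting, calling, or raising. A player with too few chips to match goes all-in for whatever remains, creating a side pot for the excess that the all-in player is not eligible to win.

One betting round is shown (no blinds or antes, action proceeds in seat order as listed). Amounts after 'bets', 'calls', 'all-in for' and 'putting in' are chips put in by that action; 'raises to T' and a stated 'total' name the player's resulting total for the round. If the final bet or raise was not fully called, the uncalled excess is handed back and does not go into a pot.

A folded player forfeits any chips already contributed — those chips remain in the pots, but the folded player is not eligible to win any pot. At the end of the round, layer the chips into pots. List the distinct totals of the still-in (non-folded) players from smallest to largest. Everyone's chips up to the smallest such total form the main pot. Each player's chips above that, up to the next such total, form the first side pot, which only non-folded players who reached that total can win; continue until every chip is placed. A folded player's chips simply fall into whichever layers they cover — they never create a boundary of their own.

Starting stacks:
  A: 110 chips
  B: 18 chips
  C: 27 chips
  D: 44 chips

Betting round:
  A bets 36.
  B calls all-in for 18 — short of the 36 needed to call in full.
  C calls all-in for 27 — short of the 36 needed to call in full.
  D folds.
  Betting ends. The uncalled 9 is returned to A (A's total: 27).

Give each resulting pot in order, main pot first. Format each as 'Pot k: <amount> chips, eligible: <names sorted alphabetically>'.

Contributions (after 9 returned to A): A=27, B=18, C=27
Folded: D
Pot levels (distinct totals of non-folded players): 18, 27
Layer 1-18: 18 each from A, B, C = 18*3 = 54 chips; eligible A, B, C
Layer 19-27: 9 each from A, C = 9*2 = 18 chips; eligible A, C

Pot 1: 54 chips, eligible: A, B, C
Pot 2: 18 chips, eligible: A, C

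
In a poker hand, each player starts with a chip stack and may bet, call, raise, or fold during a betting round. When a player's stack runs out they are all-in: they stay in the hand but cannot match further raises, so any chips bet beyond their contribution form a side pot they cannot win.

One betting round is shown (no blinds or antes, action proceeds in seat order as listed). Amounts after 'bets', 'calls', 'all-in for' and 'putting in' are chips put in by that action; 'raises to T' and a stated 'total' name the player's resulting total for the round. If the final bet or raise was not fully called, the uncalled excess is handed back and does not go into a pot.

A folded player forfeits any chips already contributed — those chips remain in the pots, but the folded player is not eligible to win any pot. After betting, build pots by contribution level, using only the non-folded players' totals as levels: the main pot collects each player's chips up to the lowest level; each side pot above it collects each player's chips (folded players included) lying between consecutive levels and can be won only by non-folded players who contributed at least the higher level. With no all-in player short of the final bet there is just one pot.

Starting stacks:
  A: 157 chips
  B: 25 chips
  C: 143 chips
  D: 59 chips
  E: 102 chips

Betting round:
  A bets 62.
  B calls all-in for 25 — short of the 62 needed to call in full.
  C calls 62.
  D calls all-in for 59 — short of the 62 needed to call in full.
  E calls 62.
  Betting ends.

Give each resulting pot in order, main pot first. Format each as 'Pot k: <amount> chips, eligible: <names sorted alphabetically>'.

Pot 1: 125 chips, eligible: A, B, C, D, E
Pot 2: 136 chips, eligible: A, C, D, E
Pot 3: 9 chips, eligible: A, C, E

Derivation:
Contributions: A=62, B=25, C=62, D=59, E=62
Pot levels (distinct totals of non-folded players): 25, 59, 62
Layer 1-25: 25 each from A, B, C, D, E = 25*5 = 125 chips; eligible A, B, C, D, E
Layer 26-59: 34 each from A, C, D, E = 34*4 = 136 chips; eligible A, C, D, E
Layer 60-62: 3 each from A, C, E = 3*3 = 9 chips; eligible A, C, E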